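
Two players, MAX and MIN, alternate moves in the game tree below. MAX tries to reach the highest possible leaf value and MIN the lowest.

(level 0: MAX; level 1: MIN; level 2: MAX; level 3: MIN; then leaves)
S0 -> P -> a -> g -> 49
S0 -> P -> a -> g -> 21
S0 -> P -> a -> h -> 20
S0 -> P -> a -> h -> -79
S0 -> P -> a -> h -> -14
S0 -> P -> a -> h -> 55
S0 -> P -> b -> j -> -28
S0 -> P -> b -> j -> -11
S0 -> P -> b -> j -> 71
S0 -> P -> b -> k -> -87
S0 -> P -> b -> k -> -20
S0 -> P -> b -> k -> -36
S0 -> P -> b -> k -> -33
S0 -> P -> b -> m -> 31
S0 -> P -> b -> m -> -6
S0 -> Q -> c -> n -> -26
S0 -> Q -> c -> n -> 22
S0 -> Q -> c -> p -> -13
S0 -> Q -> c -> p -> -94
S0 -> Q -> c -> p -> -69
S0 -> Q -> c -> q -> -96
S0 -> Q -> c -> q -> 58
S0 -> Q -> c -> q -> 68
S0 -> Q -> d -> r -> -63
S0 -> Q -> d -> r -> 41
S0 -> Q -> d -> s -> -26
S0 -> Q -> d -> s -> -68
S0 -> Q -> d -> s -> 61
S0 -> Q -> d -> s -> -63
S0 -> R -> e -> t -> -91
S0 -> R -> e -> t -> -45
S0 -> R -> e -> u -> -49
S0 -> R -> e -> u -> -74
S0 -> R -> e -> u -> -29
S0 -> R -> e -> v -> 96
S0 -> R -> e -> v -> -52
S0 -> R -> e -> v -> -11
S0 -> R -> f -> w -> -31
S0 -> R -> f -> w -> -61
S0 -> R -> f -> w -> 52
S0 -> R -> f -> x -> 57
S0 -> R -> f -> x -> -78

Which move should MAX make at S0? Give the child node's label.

g (MIN): min(49, 21) = 21
h (MIN): min(20, -79, -14, 55) = -79
a (MAX): max(21, -79) = 21
j (MIN): min(-28, -11, 71) = -28
k (MIN): min(-87, -20, -36, -33) = -87
m (MIN): min(31, -6) = -6
b (MAX): max(-28, -87, -6) = -6
P (MIN): min(21, -6) = -6
n (MIN): min(-26, 22) = -26
p (MIN): min(-13, -94, -69) = -94
q (MIN): min(-96, 58, 68) = -96
c (MAX): max(-26, -94, -96) = -26
r (MIN): min(-63, 41) = -63
s (MIN): min(-26, -68, 61, -63) = -68
d (MAX): max(-63, -68) = -63
Q (MIN): min(-26, -63) = -63
t (MIN): min(-91, -45) = -91
u (MIN): min(-49, -74, -29) = -74
v (MIN): min(96, -52, -11) = -52
e (MAX): max(-91, -74, -52) = -52
w (MIN): min(-31, -61, 52) = -61
x (MIN): min(57, -78) = -78
f (MAX): max(-61, -78) = -61
R (MIN): min(-52, -61) = -61
S0 (MAX): max(-6, -63, -61) = -6
MAX at S0 wants the highest of {P=-6, Q=-63, R=-61}, so chooses P.

P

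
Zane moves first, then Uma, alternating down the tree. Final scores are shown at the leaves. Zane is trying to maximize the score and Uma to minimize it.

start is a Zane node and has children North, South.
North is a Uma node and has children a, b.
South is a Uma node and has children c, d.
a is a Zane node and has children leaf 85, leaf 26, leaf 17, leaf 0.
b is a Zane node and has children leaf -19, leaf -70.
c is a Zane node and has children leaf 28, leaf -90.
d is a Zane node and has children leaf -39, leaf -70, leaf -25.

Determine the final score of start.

-19

a (Zane): max(85, 26, 17, 0) = 85
b (Zane): max(-19, -70) = -19
North (Uma): min(85, -19) = -19
c (Zane): max(28, -90) = 28
d (Zane): max(-39, -70, -25) = -25
South (Uma): min(28, -25) = -25
start (Zane): max(-19, -25) = -19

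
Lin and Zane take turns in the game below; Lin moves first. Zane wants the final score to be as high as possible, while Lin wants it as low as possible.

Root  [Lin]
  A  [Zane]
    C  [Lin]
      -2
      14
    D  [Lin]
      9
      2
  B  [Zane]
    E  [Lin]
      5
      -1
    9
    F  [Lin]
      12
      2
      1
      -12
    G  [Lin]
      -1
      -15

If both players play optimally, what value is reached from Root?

C (Lin): min(-2, 14) = -2
D (Lin): min(9, 2) = 2
A (Zane): max(-2, 2) = 2
E (Lin): min(5, -1) = -1
F (Lin): min(12, 2, 1, -12) = -12
G (Lin): min(-1, -15) = -15
B (Zane): max(-1, 9, -12, -15) = 9
Root (Lin): min(2, 9) = 2

2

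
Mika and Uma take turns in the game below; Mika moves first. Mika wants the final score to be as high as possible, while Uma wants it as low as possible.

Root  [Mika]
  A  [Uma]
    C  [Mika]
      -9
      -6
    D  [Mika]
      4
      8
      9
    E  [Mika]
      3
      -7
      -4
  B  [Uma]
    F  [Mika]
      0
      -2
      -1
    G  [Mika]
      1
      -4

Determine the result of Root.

0

C (Mika): max(-9, -6) = -6
D (Mika): max(4, 8, 9) = 9
E (Mika): max(3, -7, -4) = 3
A (Uma): min(-6, 9, 3) = -6
F (Mika): max(0, -2, -1) = 0
G (Mika): max(1, -4) = 1
B (Uma): min(0, 1) = 0
Root (Mika): max(-6, 0) = 0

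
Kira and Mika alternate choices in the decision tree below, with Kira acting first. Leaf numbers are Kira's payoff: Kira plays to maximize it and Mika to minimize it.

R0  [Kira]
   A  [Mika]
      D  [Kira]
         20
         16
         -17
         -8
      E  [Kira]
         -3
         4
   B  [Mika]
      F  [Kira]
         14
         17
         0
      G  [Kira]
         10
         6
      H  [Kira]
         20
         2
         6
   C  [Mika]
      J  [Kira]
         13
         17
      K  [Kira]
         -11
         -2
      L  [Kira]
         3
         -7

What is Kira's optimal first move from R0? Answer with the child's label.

D (Kira): max(20, 16, -17, -8) = 20
E (Kira): max(-3, 4) = 4
A (Mika): min(20, 4) = 4
F (Kira): max(14, 17, 0) = 17
G (Kira): max(10, 6) = 10
H (Kira): max(20, 2, 6) = 20
B (Mika): min(17, 10, 20) = 10
J (Kira): max(13, 17) = 17
K (Kira): max(-11, -2) = -2
L (Kira): max(3, -7) = 3
C (Mika): min(17, -2, 3) = -2
R0 (Kira): max(4, 10, -2) = 10
Kira at R0 wants the highest of {A=4, B=10, C=-2}, so chooses B.

B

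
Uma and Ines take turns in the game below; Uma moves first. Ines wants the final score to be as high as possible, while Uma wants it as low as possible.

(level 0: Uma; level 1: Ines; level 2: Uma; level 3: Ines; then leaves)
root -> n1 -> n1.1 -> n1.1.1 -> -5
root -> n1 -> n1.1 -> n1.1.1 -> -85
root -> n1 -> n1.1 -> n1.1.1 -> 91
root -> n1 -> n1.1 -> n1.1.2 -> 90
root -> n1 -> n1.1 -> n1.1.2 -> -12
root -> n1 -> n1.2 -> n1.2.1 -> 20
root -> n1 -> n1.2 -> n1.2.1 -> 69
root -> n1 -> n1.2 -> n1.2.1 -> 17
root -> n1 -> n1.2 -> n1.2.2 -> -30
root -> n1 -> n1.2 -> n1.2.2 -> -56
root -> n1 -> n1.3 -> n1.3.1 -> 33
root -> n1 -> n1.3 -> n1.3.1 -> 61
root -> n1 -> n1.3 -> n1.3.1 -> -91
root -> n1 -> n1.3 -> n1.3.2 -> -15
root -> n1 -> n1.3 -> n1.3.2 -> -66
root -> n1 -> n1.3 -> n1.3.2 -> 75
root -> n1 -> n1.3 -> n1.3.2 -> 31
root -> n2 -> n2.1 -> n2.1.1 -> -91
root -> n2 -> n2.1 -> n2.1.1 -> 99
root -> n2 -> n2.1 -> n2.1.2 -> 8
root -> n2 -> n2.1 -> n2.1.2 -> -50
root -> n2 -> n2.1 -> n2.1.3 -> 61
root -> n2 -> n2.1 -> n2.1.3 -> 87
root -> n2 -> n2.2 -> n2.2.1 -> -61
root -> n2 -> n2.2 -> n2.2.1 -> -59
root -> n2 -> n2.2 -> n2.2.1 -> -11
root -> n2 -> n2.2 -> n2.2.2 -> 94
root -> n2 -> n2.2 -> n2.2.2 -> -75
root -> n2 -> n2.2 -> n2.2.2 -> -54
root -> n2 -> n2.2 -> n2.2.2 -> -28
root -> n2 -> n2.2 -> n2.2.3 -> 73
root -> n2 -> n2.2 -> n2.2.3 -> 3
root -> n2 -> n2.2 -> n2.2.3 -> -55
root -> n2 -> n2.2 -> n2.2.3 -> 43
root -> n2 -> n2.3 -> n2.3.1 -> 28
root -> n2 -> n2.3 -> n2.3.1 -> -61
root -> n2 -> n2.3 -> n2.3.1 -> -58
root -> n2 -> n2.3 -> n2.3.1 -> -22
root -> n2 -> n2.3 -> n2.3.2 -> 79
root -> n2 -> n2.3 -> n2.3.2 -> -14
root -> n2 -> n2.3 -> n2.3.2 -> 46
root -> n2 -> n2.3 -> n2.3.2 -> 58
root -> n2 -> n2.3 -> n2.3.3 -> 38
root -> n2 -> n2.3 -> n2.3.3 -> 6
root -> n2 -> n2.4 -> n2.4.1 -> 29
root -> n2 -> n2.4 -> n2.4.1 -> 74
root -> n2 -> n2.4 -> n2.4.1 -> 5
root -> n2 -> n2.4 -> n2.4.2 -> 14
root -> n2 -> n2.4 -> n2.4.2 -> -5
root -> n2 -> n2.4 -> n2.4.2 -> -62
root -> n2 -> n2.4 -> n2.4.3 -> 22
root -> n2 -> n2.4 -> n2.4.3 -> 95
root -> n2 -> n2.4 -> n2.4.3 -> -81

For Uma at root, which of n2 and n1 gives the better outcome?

n2

n2.1.1 (Ines): max(-91, 99) = 99
n2.1.2 (Ines): max(8, -50) = 8
n2.1.3 (Ines): max(61, 87) = 87
n2.1 (Uma): min(99, 8, 87) = 8
n2.2.1 (Ines): max(-61, -59, -11) = -11
n2.2.2 (Ines): max(94, -75, -54, -28) = 94
n2.2.3 (Ines): max(73, 3, -55, 43) = 73
n2.2 (Uma): min(-11, 94, 73) = -11
n2.3.1 (Ines): max(28, -61, -58, -22) = 28
n2.3.2 (Ines): max(79, -14, 46, 58) = 79
n2.3.3 (Ines): max(38, 6) = 38
n2.3 (Uma): min(28, 79, 38) = 28
n2.4.1 (Ines): max(29, 74, 5) = 74
n2.4.2 (Ines): max(14, -5, -62) = 14
n2.4.3 (Ines): max(22, 95, -81) = 95
n2.4 (Uma): min(74, 14, 95) = 14
n2 (Ines): max(8, -11, 28, 14) = 28
n1.1.1 (Ines): max(-5, -85, 91) = 91
n1.1.2 (Ines): max(90, -12) = 90
n1.1 (Uma): min(91, 90) = 90
n1.2.1 (Ines): max(20, 69, 17) = 69
n1.2.2 (Ines): max(-30, -56) = -30
n1.2 (Uma): min(69, -30) = -30
n1.3.1 (Ines): max(33, 61, -91) = 61
n1.3.2 (Ines): max(-15, -66, 75, 31) = 75
n1.3 (Uma): min(61, 75) = 61
n1 (Ines): max(90, -30, 61) = 90
Uma prefers the lower value; n2=28, n1=90. n2 is better since 28 < 90.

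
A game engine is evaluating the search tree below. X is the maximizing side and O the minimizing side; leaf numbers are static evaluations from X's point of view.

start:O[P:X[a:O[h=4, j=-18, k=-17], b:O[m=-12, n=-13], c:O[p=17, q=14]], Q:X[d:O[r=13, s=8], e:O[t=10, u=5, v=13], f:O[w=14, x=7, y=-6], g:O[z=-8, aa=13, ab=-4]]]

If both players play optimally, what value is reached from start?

8

a (O): min(4, -18, -17) = -18
b (O): min(-12, -13) = -13
c (O): min(17, 14) = 14
P (X): max(-18, -13, 14) = 14
d (O): min(13, 8) = 8
e (O): min(10, 5, 13) = 5
f (O): min(14, 7, -6) = -6
g (O): min(-8, 13, -4) = -8
Q (X): max(8, 5, -6, -8) = 8
start (O): min(14, 8) = 8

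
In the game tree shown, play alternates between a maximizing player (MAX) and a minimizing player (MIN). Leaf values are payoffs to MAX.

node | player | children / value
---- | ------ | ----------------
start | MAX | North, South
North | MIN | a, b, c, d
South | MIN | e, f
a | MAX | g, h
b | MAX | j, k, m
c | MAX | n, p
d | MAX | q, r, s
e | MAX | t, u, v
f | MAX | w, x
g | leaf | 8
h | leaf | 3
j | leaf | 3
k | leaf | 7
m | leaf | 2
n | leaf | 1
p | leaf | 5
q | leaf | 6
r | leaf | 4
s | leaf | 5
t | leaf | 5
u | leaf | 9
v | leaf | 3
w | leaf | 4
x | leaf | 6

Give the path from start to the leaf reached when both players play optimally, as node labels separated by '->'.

a (MAX): max(8, 3) = 8
b (MAX): max(3, 7, 2) = 7
c (MAX): max(1, 5) = 5
d (MAX): max(6, 4, 5) = 6
North (MIN): min(8, 7, 5, 6) = 5
e (MAX): max(5, 9, 3) = 9
f (MAX): max(4, 6) = 6
South (MIN): min(9, 6) = 6
start (MAX): max(5, 6) = 6
At start, MAX picks South (highest: 6).
At South, MIN picks f (lowest: 6).
At f, MAX picks x (highest: 6).
Terminal value 6.

start -> South -> f -> x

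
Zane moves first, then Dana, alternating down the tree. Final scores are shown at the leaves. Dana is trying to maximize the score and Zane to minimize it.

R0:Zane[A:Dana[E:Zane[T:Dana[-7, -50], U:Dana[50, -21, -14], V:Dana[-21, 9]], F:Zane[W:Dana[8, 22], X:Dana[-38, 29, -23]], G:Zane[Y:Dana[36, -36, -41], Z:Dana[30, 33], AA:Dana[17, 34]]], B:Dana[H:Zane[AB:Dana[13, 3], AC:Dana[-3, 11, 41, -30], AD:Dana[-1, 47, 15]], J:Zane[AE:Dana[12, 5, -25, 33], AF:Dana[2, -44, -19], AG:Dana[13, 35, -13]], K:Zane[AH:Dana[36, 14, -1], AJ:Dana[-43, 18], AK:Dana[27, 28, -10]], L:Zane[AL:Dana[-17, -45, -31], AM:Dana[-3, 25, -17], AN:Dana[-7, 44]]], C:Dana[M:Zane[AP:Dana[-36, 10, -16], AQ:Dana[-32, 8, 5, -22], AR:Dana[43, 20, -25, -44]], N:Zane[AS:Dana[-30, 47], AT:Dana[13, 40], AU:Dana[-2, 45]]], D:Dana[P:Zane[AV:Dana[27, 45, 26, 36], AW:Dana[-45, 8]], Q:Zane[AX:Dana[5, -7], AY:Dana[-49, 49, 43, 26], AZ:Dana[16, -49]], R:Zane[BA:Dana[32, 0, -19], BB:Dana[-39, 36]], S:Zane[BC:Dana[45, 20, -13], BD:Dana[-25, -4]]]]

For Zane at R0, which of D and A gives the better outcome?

D

AV (Dana): max(27, 45, 26, 36) = 45
AW (Dana): max(-45, 8) = 8
P (Zane): min(45, 8) = 8
AX (Dana): max(5, -7) = 5
AY (Dana): max(-49, 49, 43, 26) = 49
AZ (Dana): max(16, -49) = 16
Q (Zane): min(5, 49, 16) = 5
BA (Dana): max(32, 0, -19) = 32
BB (Dana): max(-39, 36) = 36
R (Zane): min(32, 36) = 32
BC (Dana): max(45, 20, -13) = 45
BD (Dana): max(-25, -4) = -4
S (Zane): min(45, -4) = -4
D (Dana): max(8, 5, 32, -4) = 32
T (Dana): max(-7, -50) = -7
U (Dana): max(50, -21, -14) = 50
V (Dana): max(-21, 9) = 9
E (Zane): min(-7, 50, 9) = -7
W (Dana): max(8, 22) = 22
X (Dana): max(-38, 29, -23) = 29
F (Zane): min(22, 29) = 22
Y (Dana): max(36, -36, -41) = 36
Z (Dana): max(30, 33) = 33
AA (Dana): max(17, 34) = 34
G (Zane): min(36, 33, 34) = 33
A (Dana): max(-7, 22, 33) = 33
Zane prefers the lower value; D=32, A=33. D is better since 32 < 33.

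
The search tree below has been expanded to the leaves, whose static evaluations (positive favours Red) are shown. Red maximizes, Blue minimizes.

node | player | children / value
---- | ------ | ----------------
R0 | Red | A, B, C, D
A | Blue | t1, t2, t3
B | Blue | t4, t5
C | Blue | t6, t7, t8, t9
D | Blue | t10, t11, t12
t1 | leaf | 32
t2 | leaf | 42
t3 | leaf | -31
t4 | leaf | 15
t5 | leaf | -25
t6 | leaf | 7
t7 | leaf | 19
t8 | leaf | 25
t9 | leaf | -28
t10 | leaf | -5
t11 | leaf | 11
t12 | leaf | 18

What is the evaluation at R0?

A (Blue): min(32, 42, -31) = -31
B (Blue): min(15, -25) = -25
C (Blue): min(7, 19, 25, -28) = -28
D (Blue): min(-5, 11, 18) = -5
R0 (Red): max(-31, -25, -28, -5) = -5

-5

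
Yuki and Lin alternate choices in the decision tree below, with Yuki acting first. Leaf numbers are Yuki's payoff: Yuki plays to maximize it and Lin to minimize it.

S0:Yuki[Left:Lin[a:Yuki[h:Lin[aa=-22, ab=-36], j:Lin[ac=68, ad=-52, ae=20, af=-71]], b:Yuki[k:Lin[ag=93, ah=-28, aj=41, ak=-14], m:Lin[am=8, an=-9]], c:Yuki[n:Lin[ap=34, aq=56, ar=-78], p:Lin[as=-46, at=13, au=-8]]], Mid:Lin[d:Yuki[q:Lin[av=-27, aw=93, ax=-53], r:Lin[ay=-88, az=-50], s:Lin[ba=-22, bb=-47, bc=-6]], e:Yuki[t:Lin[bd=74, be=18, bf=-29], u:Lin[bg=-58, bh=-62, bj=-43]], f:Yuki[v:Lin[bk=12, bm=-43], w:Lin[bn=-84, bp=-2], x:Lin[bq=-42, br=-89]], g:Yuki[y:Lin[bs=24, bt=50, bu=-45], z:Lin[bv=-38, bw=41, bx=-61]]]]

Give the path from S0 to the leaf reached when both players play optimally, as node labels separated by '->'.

S0 -> Left -> c -> p -> as

h (Lin): min(-22, -36) = -36
j (Lin): min(68, -52, 20, -71) = -71
a (Yuki): max(-36, -71) = -36
k (Lin): min(93, -28, 41, -14) = -28
m (Lin): min(8, -9) = -9
b (Yuki): max(-28, -9) = -9
n (Lin): min(34, 56, -78) = -78
p (Lin): min(-46, 13, -8) = -46
c (Yuki): max(-78, -46) = -46
Left (Lin): min(-36, -9, -46) = -46
q (Lin): min(-27, 93, -53) = -53
r (Lin): min(-88, -50) = -88
s (Lin): min(-22, -47, -6) = -47
d (Yuki): max(-53, -88, -47) = -47
t (Lin): min(74, 18, -29) = -29
u (Lin): min(-58, -62, -43) = -62
e (Yuki): max(-29, -62) = -29
v (Lin): min(12, -43) = -43
w (Lin): min(-84, -2) = -84
x (Lin): min(-42, -89) = -89
f (Yuki): max(-43, -84, -89) = -43
y (Lin): min(24, 50, -45) = -45
z (Lin): min(-38, 41, -61) = -61
g (Yuki): max(-45, -61) = -45
Mid (Lin): min(-47, -29, -43, -45) = -47
S0 (Yuki): max(-46, -47) = -46
At S0, Yuki picks Left (highest: -46).
At Left, Lin picks c (lowest: -46).
At c, Yuki picks p (highest: -46).
At p, Lin picks as (lowest: -46).
Terminal value -46.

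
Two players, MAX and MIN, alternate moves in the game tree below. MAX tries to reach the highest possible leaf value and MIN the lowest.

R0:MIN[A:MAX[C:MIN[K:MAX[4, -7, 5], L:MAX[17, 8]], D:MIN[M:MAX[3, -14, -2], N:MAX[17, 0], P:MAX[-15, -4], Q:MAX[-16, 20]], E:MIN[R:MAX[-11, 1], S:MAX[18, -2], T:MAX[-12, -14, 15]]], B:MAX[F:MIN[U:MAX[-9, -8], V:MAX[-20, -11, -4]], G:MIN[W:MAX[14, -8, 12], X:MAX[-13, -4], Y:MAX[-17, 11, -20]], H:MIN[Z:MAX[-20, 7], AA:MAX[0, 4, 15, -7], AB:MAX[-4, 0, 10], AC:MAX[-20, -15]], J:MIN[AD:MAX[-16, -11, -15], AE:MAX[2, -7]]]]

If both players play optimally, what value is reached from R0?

-4

K (MAX): max(4, -7, 5) = 5
L (MAX): max(17, 8) = 17
C (MIN): min(5, 17) = 5
M (MAX): max(3, -14, -2) = 3
N (MAX): max(17, 0) = 17
P (MAX): max(-15, -4) = -4
Q (MAX): max(-16, 20) = 20
D (MIN): min(3, 17, -4, 20) = -4
R (MAX): max(-11, 1) = 1
S (MAX): max(18, -2) = 18
T (MAX): max(-12, -14, 15) = 15
E (MIN): min(1, 18, 15) = 1
A (MAX): max(5, -4, 1) = 5
U (MAX): max(-9, -8) = -8
V (MAX): max(-20, -11, -4) = -4
F (MIN): min(-8, -4) = -8
W (MAX): max(14, -8, 12) = 14
X (MAX): max(-13, -4) = -4
Y (MAX): max(-17, 11, -20) = 11
G (MIN): min(14, -4, 11) = -4
Z (MAX): max(-20, 7) = 7
AA (MAX): max(0, 4, 15, -7) = 15
AB (MAX): max(-4, 0, 10) = 10
AC (MAX): max(-20, -15) = -15
H (MIN): min(7, 15, 10, -15) = -15
AD (MAX): max(-16, -11, -15) = -11
AE (MAX): max(2, -7) = 2
J (MIN): min(-11, 2) = -11
B (MAX): max(-8, -4, -15, -11) = -4
R0 (MIN): min(5, -4) = -4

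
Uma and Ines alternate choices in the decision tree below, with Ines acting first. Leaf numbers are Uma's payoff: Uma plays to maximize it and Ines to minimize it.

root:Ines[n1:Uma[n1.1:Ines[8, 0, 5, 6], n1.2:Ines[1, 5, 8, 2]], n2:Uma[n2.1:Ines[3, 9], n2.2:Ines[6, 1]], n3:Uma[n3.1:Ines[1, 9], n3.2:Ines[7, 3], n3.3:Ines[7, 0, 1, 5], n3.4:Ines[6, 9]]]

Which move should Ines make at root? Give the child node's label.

n1

n1.1 (Ines): min(8, 0, 5, 6) = 0
n1.2 (Ines): min(1, 5, 8, 2) = 1
n1 (Uma): max(0, 1) = 1
n2.1 (Ines): min(3, 9) = 3
n2.2 (Ines): min(6, 1) = 1
n2 (Uma): max(3, 1) = 3
n3.1 (Ines): min(1, 9) = 1
n3.2 (Ines): min(7, 3) = 3
n3.3 (Ines): min(7, 0, 1, 5) = 0
n3.4 (Ines): min(6, 9) = 6
n3 (Uma): max(1, 3, 0, 6) = 6
root (Ines): min(1, 3, 6) = 1
Ines at root wants the lowest of {n1=1, n2=3, n3=6}, so chooses n1.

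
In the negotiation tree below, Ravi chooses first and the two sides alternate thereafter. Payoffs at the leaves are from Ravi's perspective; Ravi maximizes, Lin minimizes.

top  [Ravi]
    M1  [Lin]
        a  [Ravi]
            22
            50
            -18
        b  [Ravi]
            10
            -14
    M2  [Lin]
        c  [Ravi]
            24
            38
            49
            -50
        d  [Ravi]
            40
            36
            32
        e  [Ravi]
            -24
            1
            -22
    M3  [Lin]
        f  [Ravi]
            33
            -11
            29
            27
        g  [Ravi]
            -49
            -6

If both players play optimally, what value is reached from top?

a (Ravi): max(22, 50, -18) = 50
b (Ravi): max(10, -14) = 10
M1 (Lin): min(50, 10) = 10
c (Ravi): max(24, 38, 49, -50) = 49
d (Ravi): max(40, 36, 32) = 40
e (Ravi): max(-24, 1, -22) = 1
M2 (Lin): min(49, 40, 1) = 1
f (Ravi): max(33, -11, 29, 27) = 33
g (Ravi): max(-49, -6) = -6
M3 (Lin): min(33, -6) = -6
top (Ravi): max(10, 1, -6) = 10

10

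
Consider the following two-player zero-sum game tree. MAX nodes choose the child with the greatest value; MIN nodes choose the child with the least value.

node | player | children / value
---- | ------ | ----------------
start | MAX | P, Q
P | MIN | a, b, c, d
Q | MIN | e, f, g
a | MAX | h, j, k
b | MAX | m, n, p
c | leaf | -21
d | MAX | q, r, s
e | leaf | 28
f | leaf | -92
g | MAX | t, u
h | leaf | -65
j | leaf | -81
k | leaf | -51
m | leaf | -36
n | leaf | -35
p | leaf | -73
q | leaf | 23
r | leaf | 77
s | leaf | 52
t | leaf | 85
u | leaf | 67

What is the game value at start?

-51

a (MAX): max(-65, -81, -51) = -51
b (MAX): max(-36, -35, -73) = -35
d (MAX): max(23, 77, 52) = 77
P (MIN): min(-51, -35, -21, 77) = -51
g (MAX): max(85, 67) = 85
Q (MIN): min(28, -92, 85) = -92
start (MAX): max(-51, -92) = -51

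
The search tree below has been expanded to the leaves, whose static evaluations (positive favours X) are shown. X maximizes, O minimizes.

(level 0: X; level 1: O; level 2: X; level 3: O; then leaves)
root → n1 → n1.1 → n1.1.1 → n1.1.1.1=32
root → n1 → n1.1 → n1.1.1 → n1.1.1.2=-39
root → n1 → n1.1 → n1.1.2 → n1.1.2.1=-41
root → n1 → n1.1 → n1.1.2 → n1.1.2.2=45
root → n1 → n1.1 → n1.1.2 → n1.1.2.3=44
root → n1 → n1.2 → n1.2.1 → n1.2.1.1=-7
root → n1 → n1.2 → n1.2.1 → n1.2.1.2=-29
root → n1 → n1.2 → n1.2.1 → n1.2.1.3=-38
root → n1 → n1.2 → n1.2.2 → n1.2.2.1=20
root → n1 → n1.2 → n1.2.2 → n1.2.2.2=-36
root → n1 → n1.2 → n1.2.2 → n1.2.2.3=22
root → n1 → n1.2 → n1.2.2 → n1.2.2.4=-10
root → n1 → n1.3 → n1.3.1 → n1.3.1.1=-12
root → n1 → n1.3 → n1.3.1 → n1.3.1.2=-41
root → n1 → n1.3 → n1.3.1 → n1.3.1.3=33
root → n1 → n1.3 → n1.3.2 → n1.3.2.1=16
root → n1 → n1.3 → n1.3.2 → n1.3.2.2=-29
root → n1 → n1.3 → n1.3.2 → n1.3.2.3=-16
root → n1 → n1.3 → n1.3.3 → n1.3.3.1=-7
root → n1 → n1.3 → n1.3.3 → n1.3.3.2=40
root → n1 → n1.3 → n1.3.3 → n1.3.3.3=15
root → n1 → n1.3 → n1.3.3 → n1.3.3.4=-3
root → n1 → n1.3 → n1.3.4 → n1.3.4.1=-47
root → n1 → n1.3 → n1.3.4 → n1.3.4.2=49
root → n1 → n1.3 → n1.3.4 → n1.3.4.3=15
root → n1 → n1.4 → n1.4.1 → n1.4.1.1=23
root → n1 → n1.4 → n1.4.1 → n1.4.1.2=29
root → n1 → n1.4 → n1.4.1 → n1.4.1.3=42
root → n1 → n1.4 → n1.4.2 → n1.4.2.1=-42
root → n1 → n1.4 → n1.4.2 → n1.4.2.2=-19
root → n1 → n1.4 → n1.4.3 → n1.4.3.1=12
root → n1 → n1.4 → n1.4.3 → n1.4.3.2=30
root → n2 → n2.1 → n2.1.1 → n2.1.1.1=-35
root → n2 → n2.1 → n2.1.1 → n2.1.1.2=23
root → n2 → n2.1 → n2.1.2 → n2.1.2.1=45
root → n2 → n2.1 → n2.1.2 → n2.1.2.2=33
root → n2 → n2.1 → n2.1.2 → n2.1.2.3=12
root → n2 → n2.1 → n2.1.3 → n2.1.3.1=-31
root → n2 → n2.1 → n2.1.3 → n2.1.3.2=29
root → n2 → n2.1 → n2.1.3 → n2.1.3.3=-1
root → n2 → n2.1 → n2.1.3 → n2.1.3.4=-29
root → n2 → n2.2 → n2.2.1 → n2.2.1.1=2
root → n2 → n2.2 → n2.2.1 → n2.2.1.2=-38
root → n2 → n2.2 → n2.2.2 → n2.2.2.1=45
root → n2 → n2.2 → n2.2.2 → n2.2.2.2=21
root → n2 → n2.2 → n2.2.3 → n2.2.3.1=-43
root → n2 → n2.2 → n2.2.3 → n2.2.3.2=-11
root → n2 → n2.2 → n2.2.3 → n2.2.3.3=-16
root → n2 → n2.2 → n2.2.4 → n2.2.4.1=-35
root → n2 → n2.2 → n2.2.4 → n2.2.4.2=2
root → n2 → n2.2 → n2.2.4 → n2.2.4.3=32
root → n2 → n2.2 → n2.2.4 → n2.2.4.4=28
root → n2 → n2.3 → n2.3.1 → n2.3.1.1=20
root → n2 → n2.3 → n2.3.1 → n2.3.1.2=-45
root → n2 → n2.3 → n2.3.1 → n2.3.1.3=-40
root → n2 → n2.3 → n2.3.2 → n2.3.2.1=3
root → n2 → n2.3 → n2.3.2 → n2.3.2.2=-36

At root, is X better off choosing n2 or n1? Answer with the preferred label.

n2.1.1 (O): min(-35, 23) = -35
n2.1.2 (O): min(45, 33, 12) = 12
n2.1.3 (O): min(-31, 29, -1, -29) = -31
n2.1 (X): max(-35, 12, -31) = 12
n2.2.1 (O): min(2, -38) = -38
n2.2.2 (O): min(45, 21) = 21
n2.2.3 (O): min(-43, -11, -16) = -43
n2.2.4 (O): min(-35, 2, 32, 28) = -35
n2.2 (X): max(-38, 21, -43, -35) = 21
n2.3.1 (O): min(20, -45, -40) = -45
n2.3.2 (O): min(3, -36) = -36
n2.3 (X): max(-45, -36) = -36
n2 (O): min(12, 21, -36) = -36
n1.1.1 (O): min(32, -39) = -39
n1.1.2 (O): min(-41, 45, 44) = -41
n1.1 (X): max(-39, -41) = -39
n1.2.1 (O): min(-7, -29, -38) = -38
n1.2.2 (O): min(20, -36, 22, -10) = -36
n1.2 (X): max(-38, -36) = -36
n1.3.1 (O): min(-12, -41, 33) = -41
n1.3.2 (O): min(16, -29, -16) = -29
n1.3.3 (O): min(-7, 40, 15, -3) = -7
n1.3.4 (O): min(-47, 49, 15) = -47
n1.3 (X): max(-41, -29, -7, -47) = -7
n1.4.1 (O): min(23, 29, 42) = 23
n1.4.2 (O): min(-42, -19) = -42
n1.4.3 (O): min(12, 30) = 12
n1.4 (X): max(23, -42, 12) = 23
n1 (O): min(-39, -36, -7, 23) = -39
X prefers the higher value; n2=-36, n1=-39. n2 is better since -36 > -39.

n2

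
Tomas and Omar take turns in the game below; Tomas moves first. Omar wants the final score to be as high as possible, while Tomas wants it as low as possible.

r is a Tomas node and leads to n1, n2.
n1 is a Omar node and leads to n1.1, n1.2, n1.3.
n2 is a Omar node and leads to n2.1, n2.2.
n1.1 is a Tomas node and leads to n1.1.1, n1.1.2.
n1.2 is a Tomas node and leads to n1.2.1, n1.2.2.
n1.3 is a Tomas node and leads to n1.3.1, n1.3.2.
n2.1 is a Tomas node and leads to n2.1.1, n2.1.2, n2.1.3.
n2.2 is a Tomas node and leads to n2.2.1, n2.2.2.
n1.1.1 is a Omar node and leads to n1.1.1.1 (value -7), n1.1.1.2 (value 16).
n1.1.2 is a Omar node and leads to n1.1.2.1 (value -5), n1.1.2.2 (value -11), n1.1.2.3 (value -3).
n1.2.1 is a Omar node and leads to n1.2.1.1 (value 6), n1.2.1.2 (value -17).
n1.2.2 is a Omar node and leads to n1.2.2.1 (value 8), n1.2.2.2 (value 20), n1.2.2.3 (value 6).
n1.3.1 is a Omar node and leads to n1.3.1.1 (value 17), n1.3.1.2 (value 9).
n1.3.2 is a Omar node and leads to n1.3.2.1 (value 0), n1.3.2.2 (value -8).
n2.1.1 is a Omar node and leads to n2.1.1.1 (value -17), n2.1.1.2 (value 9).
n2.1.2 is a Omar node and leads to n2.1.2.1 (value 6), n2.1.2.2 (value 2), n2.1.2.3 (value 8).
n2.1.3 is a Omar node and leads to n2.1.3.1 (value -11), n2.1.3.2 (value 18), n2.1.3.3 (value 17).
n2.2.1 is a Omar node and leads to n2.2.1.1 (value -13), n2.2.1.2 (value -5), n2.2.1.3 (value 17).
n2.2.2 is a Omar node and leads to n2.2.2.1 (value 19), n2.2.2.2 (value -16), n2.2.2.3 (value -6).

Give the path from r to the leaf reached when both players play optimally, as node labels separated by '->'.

n1.1.1 (Omar): max(-7, 16) = 16
n1.1.2 (Omar): max(-5, -11, -3) = -3
n1.1 (Tomas): min(16, -3) = -3
n1.2.1 (Omar): max(6, -17) = 6
n1.2.2 (Omar): max(8, 20, 6) = 20
n1.2 (Tomas): min(6, 20) = 6
n1.3.1 (Omar): max(17, 9) = 17
n1.3.2 (Omar): max(0, -8) = 0
n1.3 (Tomas): min(17, 0) = 0
n1 (Omar): max(-3, 6, 0) = 6
n2.1.1 (Omar): max(-17, 9) = 9
n2.1.2 (Omar): max(6, 2, 8) = 8
n2.1.3 (Omar): max(-11, 18, 17) = 18
n2.1 (Tomas): min(9, 8, 18) = 8
n2.2.1 (Omar): max(-13, -5, 17) = 17
n2.2.2 (Omar): max(19, -16, -6) = 19
n2.2 (Tomas): min(17, 19) = 17
n2 (Omar): max(8, 17) = 17
r (Tomas): min(6, 17) = 6
At r, Tomas picks n1 (lowest: 6).
At n1, Omar picks n1.2 (highest: 6).
At n1.2, Tomas picks n1.2.1 (lowest: 6).
At n1.2.1, Omar picks n1.2.1.1 (highest: 6).
Terminal value 6.

r -> n1 -> n1.2 -> n1.2.1 -> n1.2.1.1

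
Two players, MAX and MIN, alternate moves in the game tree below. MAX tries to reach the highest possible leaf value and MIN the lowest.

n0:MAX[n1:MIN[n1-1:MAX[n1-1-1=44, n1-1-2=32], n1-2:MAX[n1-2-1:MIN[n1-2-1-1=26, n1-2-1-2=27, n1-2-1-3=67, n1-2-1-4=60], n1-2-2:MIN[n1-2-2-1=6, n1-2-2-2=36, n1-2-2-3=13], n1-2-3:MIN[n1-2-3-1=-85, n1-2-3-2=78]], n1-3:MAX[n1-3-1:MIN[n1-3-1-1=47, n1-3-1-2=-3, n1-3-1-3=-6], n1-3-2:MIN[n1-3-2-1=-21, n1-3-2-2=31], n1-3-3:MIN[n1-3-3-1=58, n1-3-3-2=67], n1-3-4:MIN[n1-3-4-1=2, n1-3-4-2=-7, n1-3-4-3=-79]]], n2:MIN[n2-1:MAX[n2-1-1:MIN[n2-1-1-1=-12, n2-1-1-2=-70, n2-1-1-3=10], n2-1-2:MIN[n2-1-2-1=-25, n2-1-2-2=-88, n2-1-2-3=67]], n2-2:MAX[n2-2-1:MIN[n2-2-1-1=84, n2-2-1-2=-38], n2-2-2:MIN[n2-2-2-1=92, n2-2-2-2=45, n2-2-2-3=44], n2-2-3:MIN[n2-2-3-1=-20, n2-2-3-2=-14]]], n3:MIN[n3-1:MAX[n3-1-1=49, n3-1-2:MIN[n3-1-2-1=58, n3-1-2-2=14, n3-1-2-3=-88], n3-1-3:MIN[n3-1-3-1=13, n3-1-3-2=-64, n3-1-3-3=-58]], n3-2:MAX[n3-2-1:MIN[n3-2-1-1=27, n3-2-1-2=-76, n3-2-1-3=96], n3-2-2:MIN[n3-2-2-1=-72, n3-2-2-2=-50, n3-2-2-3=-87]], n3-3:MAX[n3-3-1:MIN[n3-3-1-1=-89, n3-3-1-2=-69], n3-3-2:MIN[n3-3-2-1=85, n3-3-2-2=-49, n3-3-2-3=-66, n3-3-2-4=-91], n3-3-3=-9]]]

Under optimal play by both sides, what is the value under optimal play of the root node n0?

n1-1 (MAX): max(44, 32) = 44
n1-2-1 (MIN): min(26, 27, 67, 60) = 26
n1-2-2 (MIN): min(6, 36, 13) = 6
n1-2-3 (MIN): min(-85, 78) = -85
n1-2 (MAX): max(26, 6, -85) = 26
n1-3-1 (MIN): min(47, -3, -6) = -6
n1-3-2 (MIN): min(-21, 31) = -21
n1-3-3 (MIN): min(58, 67) = 58
n1-3-4 (MIN): min(2, -7, -79) = -79
n1-3 (MAX): max(-6, -21, 58, -79) = 58
n1 (MIN): min(44, 26, 58) = 26
n2-1-1 (MIN): min(-12, -70, 10) = -70
n2-1-2 (MIN): min(-25, -88, 67) = -88
n2-1 (MAX): max(-70, -88) = -70
n2-2-1 (MIN): min(84, -38) = -38
n2-2-2 (MIN): min(92, 45, 44) = 44
n2-2-3 (MIN): min(-20, -14) = -20
n2-2 (MAX): max(-38, 44, -20) = 44
n2 (MIN): min(-70, 44) = -70
n3-1-2 (MIN): min(58, 14, -88) = -88
n3-1-3 (MIN): min(13, -64, -58) = -64
n3-1 (MAX): max(49, -88, -64) = 49
n3-2-1 (MIN): min(27, -76, 96) = -76
n3-2-2 (MIN): min(-72, -50, -87) = -87
n3-2 (MAX): max(-76, -87) = -76
n3-3-1 (MIN): min(-89, -69) = -89
n3-3-2 (MIN): min(85, -49, -66, -91) = -91
n3-3 (MAX): max(-89, -91, -9) = -9
n3 (MIN): min(49, -76, -9) = -76
n0 (MAX): max(26, -70, -76) = 26

26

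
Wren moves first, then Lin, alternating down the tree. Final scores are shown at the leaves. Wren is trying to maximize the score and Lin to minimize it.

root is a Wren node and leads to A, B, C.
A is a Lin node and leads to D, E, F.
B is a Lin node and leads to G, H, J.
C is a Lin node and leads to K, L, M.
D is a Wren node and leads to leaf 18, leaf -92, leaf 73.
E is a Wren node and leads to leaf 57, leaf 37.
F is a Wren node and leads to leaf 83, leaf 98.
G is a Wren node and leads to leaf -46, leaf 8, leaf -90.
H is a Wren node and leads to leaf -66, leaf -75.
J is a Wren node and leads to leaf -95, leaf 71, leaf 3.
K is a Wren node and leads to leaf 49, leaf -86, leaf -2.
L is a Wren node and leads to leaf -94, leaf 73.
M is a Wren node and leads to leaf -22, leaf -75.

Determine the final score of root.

D (Wren): max(18, -92, 73) = 73
E (Wren): max(57, 37) = 57
F (Wren): max(83, 98) = 98
A (Lin): min(73, 57, 98) = 57
G (Wren): max(-46, 8, -90) = 8
H (Wren): max(-66, -75) = -66
J (Wren): max(-95, 71, 3) = 71
B (Lin): min(8, -66, 71) = -66
K (Wren): max(49, -86, -2) = 49
L (Wren): max(-94, 73) = 73
M (Wren): max(-22, -75) = -22
C (Lin): min(49, 73, -22) = -22
root (Wren): max(57, -66, -22) = 57

57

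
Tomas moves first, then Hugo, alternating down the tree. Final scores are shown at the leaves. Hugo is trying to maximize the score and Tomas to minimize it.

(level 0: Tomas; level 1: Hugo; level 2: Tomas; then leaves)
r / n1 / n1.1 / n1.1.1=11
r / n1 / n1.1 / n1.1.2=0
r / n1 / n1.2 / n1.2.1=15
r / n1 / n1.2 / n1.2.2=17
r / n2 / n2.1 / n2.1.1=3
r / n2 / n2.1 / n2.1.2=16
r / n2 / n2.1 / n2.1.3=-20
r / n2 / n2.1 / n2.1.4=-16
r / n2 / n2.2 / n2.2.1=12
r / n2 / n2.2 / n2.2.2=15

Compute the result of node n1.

15

n1.1 (Tomas): min(11, 0) = 0
n1.2 (Tomas): min(15, 17) = 15
n1 (Hugo): max(0, 15) = 15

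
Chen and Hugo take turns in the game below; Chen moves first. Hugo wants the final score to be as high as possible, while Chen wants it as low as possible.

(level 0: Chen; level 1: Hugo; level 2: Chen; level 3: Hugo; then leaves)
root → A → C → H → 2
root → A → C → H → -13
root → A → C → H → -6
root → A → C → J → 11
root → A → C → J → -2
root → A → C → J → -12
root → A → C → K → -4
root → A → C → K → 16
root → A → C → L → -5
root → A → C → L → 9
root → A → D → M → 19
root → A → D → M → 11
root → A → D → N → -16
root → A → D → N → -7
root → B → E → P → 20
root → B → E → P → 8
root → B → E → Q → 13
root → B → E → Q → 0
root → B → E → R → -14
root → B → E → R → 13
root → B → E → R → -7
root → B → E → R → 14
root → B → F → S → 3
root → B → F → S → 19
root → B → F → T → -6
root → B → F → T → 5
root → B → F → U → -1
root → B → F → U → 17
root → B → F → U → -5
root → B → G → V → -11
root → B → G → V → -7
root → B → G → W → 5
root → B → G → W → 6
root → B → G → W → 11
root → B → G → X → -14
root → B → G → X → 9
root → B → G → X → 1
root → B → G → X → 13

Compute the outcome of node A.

H (Hugo): max(2, -13, -6) = 2
J (Hugo): max(11, -2, -12) = 11
K (Hugo): max(-4, 16) = 16
L (Hugo): max(-5, 9) = 9
C (Chen): min(2, 11, 16, 9) = 2
M (Hugo): max(19, 11) = 19
N (Hugo): max(-16, -7) = -7
D (Chen): min(19, -7) = -7
A (Hugo): max(2, -7) = 2

2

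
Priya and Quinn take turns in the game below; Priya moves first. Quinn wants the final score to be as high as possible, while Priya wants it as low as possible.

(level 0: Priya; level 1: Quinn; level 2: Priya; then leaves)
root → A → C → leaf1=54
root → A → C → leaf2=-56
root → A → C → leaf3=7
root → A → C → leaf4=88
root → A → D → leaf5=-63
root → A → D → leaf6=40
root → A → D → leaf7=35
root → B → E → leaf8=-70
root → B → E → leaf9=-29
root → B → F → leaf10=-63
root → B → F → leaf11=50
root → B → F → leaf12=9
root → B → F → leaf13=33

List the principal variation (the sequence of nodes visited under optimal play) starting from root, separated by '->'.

C (Priya): min(54, -56, 7, 88) = -56
D (Priya): min(-63, 40, 35) = -63
A (Quinn): max(-56, -63) = -56
E (Priya): min(-70, -29) = -70
F (Priya): min(-63, 50, 9, 33) = -63
B (Quinn): max(-70, -63) = -63
root (Priya): min(-56, -63) = -63
At root, Priya picks B (lowest: -63).
At B, Quinn picks F (highest: -63).
At F, Priya picks leaf10 (lowest: -63).
Terminal value -63.

root -> B -> F -> leaf10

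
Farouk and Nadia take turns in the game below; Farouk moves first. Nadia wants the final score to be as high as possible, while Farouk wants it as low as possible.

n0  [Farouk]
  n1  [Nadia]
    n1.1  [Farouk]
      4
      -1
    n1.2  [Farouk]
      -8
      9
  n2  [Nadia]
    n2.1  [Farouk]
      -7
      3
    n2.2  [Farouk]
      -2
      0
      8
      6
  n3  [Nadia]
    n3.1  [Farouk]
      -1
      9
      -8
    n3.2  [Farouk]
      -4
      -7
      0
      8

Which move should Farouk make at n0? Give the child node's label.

n1.1 (Farouk): min(4, -1) = -1
n1.2 (Farouk): min(-8, 9) = -8
n1 (Nadia): max(-1, -8) = -1
n2.1 (Farouk): min(-7, 3) = -7
n2.2 (Farouk): min(-2, 0, 8, 6) = -2
n2 (Nadia): max(-7, -2) = -2
n3.1 (Farouk): min(-1, 9, -8) = -8
n3.2 (Farouk): min(-4, -7, 0, 8) = -7
n3 (Nadia): max(-8, -7) = -7
n0 (Farouk): min(-1, -2, -7) = -7
Farouk at n0 wants the lowest of {n1=-1, n2=-2, n3=-7}, so chooses n3.

n3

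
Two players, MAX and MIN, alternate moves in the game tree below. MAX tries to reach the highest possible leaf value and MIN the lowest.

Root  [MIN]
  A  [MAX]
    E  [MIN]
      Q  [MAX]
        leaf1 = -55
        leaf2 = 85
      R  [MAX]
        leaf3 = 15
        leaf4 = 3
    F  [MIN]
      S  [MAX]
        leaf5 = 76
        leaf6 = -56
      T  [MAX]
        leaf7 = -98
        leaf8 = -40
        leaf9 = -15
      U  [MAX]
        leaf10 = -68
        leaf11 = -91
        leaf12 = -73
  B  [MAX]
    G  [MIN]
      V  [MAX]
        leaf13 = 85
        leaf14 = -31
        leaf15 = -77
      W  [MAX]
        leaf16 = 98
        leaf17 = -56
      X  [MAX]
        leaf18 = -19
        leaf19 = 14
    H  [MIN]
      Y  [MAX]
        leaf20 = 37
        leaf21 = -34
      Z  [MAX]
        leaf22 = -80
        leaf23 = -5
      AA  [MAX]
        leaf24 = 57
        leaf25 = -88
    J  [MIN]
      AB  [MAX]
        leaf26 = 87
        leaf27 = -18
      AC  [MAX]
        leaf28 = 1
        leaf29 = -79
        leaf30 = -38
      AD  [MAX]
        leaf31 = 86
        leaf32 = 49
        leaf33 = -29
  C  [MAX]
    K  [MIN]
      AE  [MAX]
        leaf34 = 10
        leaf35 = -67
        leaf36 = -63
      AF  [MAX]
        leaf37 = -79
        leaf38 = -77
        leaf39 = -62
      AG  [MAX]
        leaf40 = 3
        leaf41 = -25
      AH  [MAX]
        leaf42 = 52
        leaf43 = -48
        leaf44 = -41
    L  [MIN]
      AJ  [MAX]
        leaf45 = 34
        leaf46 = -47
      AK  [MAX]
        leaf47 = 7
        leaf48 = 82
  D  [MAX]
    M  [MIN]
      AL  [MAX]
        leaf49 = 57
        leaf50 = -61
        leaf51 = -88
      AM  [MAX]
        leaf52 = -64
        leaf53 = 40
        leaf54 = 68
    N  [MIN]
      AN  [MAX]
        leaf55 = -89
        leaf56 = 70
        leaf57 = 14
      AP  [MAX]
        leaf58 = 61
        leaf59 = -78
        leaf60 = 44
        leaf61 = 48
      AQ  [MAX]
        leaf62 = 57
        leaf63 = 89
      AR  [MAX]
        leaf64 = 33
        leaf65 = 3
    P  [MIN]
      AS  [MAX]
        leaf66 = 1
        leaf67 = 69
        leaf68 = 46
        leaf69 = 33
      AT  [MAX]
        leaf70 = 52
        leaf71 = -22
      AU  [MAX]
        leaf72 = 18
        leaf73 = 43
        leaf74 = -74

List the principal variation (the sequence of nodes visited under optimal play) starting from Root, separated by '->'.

Root -> B -> G -> X -> leaf19

Q (MAX): max(-55, 85) = 85
R (MAX): max(15, 3) = 15
E (MIN): min(85, 15) = 15
S (MAX): max(76, -56) = 76
T (MAX): max(-98, -40, -15) = -15
U (MAX): max(-68, -91, -73) = -68
F (MIN): min(76, -15, -68) = -68
A (MAX): max(15, -68) = 15
V (MAX): max(85, -31, -77) = 85
W (MAX): max(98, -56) = 98
X (MAX): max(-19, 14) = 14
G (MIN): min(85, 98, 14) = 14
Y (MAX): max(37, -34) = 37
Z (MAX): max(-80, -5) = -5
AA (MAX): max(57, -88) = 57
H (MIN): min(37, -5, 57) = -5
AB (MAX): max(87, -18) = 87
AC (MAX): max(1, -79, -38) = 1
AD (MAX): max(86, 49, -29) = 86
J (MIN): min(87, 1, 86) = 1
B (MAX): max(14, -5, 1) = 14
AE (MAX): max(10, -67, -63) = 10
AF (MAX): max(-79, -77, -62) = -62
AG (MAX): max(3, -25) = 3
AH (MAX): max(52, -48, -41) = 52
K (MIN): min(10, -62, 3, 52) = -62
AJ (MAX): max(34, -47) = 34
AK (MAX): max(7, 82) = 82
L (MIN): min(34, 82) = 34
C (MAX): max(-62, 34) = 34
AL (MAX): max(57, -61, -88) = 57
AM (MAX): max(-64, 40, 68) = 68
M (MIN): min(57, 68) = 57
AN (MAX): max(-89, 70, 14) = 70
AP (MAX): max(61, -78, 44, 48) = 61
AQ (MAX): max(57, 89) = 89
AR (MAX): max(33, 3) = 33
N (MIN): min(70, 61, 89, 33) = 33
AS (MAX): max(1, 69, 46, 33) = 69
AT (MAX): max(52, -22) = 52
AU (MAX): max(18, 43, -74) = 43
P (MIN): min(69, 52, 43) = 43
D (MAX): max(57, 33, 43) = 57
Root (MIN): min(15, 14, 34, 57) = 14
At Root, MIN picks B (lowest: 14).
At B, MAX picks G (highest: 14).
At G, MIN picks X (lowest: 14).
At X, MAX picks leaf19 (highest: 14).
Terminal value 14.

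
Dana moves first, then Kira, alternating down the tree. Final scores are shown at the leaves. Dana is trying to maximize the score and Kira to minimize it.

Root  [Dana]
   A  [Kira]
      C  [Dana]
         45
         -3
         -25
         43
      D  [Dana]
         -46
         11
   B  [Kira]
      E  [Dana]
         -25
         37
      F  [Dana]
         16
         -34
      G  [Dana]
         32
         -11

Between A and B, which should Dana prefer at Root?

B

C (Dana): max(45, -3, -25, 43) = 45
D (Dana): max(-46, 11) = 11
A (Kira): min(45, 11) = 11
E (Dana): max(-25, 37) = 37
F (Dana): max(16, -34) = 16
G (Dana): max(32, -11) = 32
B (Kira): min(37, 16, 32) = 16
Dana prefers the higher value; A=11, B=16. B is better since 16 > 11.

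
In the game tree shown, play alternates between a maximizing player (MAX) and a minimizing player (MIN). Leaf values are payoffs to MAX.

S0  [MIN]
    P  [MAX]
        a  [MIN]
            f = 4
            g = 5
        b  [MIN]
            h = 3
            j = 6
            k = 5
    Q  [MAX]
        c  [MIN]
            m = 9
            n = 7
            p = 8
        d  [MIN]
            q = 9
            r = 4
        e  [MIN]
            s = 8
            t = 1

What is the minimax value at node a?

a (MIN): min(4, 5) = 4

4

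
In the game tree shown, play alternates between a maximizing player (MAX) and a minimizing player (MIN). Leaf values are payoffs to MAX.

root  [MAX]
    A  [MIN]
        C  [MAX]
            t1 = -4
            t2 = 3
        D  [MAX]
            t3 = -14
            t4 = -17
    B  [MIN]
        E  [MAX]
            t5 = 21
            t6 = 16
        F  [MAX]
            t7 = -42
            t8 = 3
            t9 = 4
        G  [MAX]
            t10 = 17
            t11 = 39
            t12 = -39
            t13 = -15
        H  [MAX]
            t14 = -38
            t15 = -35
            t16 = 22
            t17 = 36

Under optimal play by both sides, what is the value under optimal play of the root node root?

C (MAX): max(-4, 3) = 3
D (MAX): max(-14, -17) = -14
A (MIN): min(3, -14) = -14
E (MAX): max(21, 16) = 21
F (MAX): max(-42, 3, 4) = 4
G (MAX): max(17, 39, -39, -15) = 39
H (MAX): max(-38, -35, 22, 36) = 36
B (MIN): min(21, 4, 39, 36) = 4
root (MAX): max(-14, 4) = 4

4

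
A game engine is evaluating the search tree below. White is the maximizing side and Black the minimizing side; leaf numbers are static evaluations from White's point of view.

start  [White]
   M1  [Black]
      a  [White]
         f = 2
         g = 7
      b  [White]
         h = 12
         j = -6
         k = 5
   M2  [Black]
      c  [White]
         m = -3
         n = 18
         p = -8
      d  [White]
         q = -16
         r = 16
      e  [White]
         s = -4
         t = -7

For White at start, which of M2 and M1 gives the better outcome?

M1

c (White): max(-3, 18, -8) = 18
d (White): max(-16, 16) = 16
e (White): max(-4, -7) = -4
M2 (Black): min(18, 16, -4) = -4
a (White): max(2, 7) = 7
b (White): max(12, -6, 5) = 12
M1 (Black): min(7, 12) = 7
White prefers the higher value; M2=-4, M1=7. M1 is better since 7 > -4.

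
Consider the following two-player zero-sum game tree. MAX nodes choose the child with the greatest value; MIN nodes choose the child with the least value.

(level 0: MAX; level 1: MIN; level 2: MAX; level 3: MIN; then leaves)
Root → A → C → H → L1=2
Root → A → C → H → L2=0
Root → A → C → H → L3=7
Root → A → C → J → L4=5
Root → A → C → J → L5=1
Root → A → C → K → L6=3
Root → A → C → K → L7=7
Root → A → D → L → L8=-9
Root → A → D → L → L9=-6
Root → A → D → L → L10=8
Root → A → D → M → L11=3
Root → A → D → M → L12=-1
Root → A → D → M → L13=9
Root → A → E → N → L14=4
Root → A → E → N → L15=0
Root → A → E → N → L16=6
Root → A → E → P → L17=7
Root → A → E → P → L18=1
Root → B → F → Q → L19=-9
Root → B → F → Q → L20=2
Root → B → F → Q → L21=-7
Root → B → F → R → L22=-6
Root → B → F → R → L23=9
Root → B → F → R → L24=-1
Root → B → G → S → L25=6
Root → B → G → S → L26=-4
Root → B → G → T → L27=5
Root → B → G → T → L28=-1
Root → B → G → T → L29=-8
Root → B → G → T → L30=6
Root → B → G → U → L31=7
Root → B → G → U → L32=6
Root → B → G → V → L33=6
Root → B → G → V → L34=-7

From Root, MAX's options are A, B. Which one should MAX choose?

A

H (MIN): min(2, 0, 7) = 0
J (MIN): min(5, 1) = 1
K (MIN): min(3, 7) = 3
C (MAX): max(0, 1, 3) = 3
L (MIN): min(-9, -6, 8) = -9
M (MIN): min(3, -1, 9) = -1
D (MAX): max(-9, -1) = -1
N (MIN): min(4, 0, 6) = 0
P (MIN): min(7, 1) = 1
E (MAX): max(0, 1) = 1
A (MIN): min(3, -1, 1) = -1
Q (MIN): min(-9, 2, -7) = -9
R (MIN): min(-6, 9, -1) = -6
F (MAX): max(-9, -6) = -6
S (MIN): min(6, -4) = -4
T (MIN): min(5, -1, -8, 6) = -8
U (MIN): min(7, 6) = 6
V (MIN): min(6, -7) = -7
G (MAX): max(-4, -8, 6, -7) = 6
B (MIN): min(-6, 6) = -6
Root (MAX): max(-1, -6) = -1
MAX at Root wants the highest of {A=-1, B=-6}, so chooses A.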